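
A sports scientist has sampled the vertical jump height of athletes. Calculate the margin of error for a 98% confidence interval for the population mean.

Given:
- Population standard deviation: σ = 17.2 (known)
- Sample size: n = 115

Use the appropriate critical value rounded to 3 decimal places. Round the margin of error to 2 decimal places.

The population standard deviation σ is known, so use the z-interval margin of error formula.

For 98% confidence, z* = 2.326 (from standard normal table)

Margin of error formula for z-interval: E = z* × σ/√n

E = 2.326 × 17.2/√115
  = 2.326 × 1.603908
  = 3.7307

Rounded to 2 decimal places:

3.73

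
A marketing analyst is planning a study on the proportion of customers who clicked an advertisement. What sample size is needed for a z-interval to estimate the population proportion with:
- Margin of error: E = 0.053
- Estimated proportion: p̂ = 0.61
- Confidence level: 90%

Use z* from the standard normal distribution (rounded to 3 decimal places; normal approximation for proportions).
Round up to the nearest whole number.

Using z* for proportion z-interval (normal approximation).

For 90% confidence, z* = 1.645 (from standard normal table)

Sample size formula for proportion z-interval: n = z*²p̂(1-p̂)/E²

n = 1.645² × 0.61 × 0.39 / 0.053²
  = 2.706025 × 0.2379 / 0.002809
  = 229.1788

Round up to the nearest whole number: n = 230

230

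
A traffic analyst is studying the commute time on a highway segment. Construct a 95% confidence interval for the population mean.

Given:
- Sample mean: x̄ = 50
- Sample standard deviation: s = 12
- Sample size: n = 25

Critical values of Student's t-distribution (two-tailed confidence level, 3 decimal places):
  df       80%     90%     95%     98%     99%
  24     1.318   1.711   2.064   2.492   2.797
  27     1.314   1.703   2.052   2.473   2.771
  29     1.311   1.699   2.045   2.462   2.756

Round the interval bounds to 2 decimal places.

The population standard deviation σ is unknown (only the sample standard deviation s is given), so use a t-interval with df = n - 1 = 25 - 1 = 24.

For 95% confidence with df = 24, t* = 2.064 (from t-table)

Standard error: SE = s/√n = 12/√25 = 2.400000

Margin of error: E = t* × SE = 2.064 × 2.400000 = 4.9536

T-interval: x̄ ± E = 50 ± 4.9536 = (45.0464, 54.9536)

Rounded to 2 decimal places:

(45.05, 54.95)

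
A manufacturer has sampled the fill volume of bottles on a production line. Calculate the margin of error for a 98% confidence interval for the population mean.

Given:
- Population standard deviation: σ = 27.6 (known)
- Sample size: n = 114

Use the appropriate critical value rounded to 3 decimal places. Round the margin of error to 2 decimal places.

The population standard deviation σ is known, so use the z-interval margin of error formula.

For 98% confidence, z* = 2.326 (from standard normal table)

Margin of error formula for z-interval: E = z* × σ/√n

E = 2.326 × 27.6/√114
  = 2.326 × 2.584977
  = 6.0127

Rounded to 2 decimal places:

6.01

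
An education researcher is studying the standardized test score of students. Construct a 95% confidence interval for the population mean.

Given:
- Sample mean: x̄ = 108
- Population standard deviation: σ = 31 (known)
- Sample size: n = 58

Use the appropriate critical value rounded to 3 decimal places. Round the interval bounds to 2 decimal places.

The population standard deviation σ is known, so use a z-interval (standard normal critical value).

For 95% confidence, z* = 1.96 (from standard normal table)

Standard error: SE = σ/√n = 31/√58 = 4.070499

Margin of error: E = z* × SE = 1.96 × 4.070499 = 7.9782

Z-interval: x̄ ± E = 108 ± 7.9782 = (100.0218, 115.9782)

Rounded to 2 decimal places:

(100.02, 115.98)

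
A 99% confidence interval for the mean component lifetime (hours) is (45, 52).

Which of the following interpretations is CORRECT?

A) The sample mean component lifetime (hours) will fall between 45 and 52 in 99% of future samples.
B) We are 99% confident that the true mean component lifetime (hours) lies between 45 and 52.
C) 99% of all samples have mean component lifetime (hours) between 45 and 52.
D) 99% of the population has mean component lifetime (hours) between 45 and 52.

A confidence interval represents our confidence in the procedure, not a probability statement about the parameter.

Key concept: If we repeated this sampling process many times and computed a 99% CI each time, about 99% of those intervals would contain the true population parameter.

For this specific interval (45, 52):
- Midpoint (point estimate): 48.5
- Margin of error: 3.5

The correct interpretation is the one stating confidence that the true parameter lies in the interval — option B.

B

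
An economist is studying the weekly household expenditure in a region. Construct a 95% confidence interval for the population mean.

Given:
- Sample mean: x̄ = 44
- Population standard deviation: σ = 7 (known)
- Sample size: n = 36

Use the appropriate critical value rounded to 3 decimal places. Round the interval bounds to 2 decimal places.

The population standard deviation σ is known, so use a z-interval (standard normal critical value).

For 95% confidence, z* = 1.96 (from standard normal table)

Standard error: SE = σ/√n = 7/√36 = 1.166667

Margin of error: E = z* × SE = 1.96 × 1.166667 = 2.2867

Z-interval: x̄ ± E = 44 ± 2.2867 = (41.7133, 46.2867)

Rounded to 2 decimal places:

(41.71, 46.29)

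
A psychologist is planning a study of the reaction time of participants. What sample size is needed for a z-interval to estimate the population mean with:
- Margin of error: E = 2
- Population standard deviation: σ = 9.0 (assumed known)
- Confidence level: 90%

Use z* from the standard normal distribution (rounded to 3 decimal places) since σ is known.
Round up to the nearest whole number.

Using z* since population σ is known (z-interval formula).

For 90% confidence, z* = 1.645 (from standard normal table)

Sample size formula for z-interval: n = (z*σ/E)²

n = (1.645 × 9.0 / 2)²
  = (7.402500)²
  = 54.7970

Round up to the nearest whole number: n = 55

55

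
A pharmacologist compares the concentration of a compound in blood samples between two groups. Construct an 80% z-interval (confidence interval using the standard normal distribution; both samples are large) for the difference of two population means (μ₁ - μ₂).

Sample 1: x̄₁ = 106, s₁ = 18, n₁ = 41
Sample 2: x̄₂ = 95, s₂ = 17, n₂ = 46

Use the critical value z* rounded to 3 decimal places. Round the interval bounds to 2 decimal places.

Both samples are large (n₁ = 41 ≥ 30, n₂ = 46 ≥ 30), so a z-interval for the difference of means applies.

Point estimate: x̄₁ - x̄₂ = 106 - 95 = 11

Standard error: SE = √(s₁²/n₁ + s₂²/n₂)
= √(18²/41 + 17²/46)
= √(7.902439 + 6.282609)
= 3.766304

For 80% confidence, z* = 1.282 (from standard normal table)
Margin of error: E = z* × SE = 1.282 × 3.766304 = 4.8284

Z-interval: (x̄₁ - x̄₂) ± E = 11 ± 4.8284 = (6.1716, 15.8284)

Rounded to 2 decimal places:

(6.17, 15.83)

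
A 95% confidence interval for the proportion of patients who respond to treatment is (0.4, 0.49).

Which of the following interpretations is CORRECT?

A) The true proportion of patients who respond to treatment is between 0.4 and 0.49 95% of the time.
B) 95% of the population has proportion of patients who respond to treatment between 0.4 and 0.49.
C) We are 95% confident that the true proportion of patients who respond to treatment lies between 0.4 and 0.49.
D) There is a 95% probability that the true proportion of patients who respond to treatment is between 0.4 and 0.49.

A confidence interval represents our confidence in the procedure, not a probability statement about the parameter.

Key concept: If we repeated this sampling process many times and computed a 95% CI each time, about 95% of those intervals would contain the true population parameter.

For this specific interval (0.4, 0.49):
- Midpoint (point estimate): 0.445
- Margin of error: 0.045

The correct interpretation is the one stating confidence that the true parameter lies in the interval — option C.

C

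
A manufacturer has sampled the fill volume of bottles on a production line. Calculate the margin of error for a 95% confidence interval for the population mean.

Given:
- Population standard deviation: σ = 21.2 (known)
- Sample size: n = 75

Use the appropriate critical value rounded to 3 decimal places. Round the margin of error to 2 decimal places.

The population standard deviation σ is known, so use the z-interval margin of error formula.

For 95% confidence, z* = 1.96 (from standard normal table)

Margin of error formula for z-interval: E = z* × σ/√n

E = 1.96 × 21.2/√75
  = 1.96 × 2.447965
  = 4.7980

Rounded to 2 decimal places:

4.80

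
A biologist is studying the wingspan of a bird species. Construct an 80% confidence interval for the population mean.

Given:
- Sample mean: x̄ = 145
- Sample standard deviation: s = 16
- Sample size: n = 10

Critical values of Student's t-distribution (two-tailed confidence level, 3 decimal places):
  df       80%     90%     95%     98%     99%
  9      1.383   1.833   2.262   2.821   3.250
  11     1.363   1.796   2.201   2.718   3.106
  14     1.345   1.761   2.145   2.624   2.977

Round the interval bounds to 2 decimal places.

The population standard deviation σ is unknown (only the sample standard deviation s is given), so use a t-interval with df = n - 1 = 10 - 1 = 9.

For 80% confidence with df = 9, t* = 1.383 (from t-table)

Standard error: SE = s/√n = 16/√10 = 5.059644

Margin of error: E = t* × SE = 1.383 × 5.059644 = 6.9975

T-interval: x̄ ± E = 145 ± 6.9975 = (138.0025, 151.9975)

Rounded to 2 decimal places:

(138.00, 152.00)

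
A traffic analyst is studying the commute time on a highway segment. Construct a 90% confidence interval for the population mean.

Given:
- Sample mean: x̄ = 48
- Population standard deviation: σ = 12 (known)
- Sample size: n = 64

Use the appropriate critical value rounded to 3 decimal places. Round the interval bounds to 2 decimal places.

The population standard deviation σ is known, so use a z-interval (standard normal critical value).

For 90% confidence, z* = 1.645 (from standard normal table)

Standard error: SE = σ/√n = 12/√64 = 1.500000

Margin of error: E = z* × SE = 1.645 × 1.500000 = 2.4675

Z-interval: x̄ ± E = 48 ± 2.4675 = (45.5325, 50.4675)

Rounded to 2 decimal places:

(45.53, 50.47)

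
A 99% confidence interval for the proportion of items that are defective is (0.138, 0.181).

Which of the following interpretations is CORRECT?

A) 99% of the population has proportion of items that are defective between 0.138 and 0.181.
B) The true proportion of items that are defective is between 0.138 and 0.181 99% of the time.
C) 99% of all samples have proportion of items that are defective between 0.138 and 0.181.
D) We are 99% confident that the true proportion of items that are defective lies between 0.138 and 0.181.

A confidence interval represents our confidence in the procedure, not a probability statement about the parameter.

Key concept: If we repeated this sampling process many times and computed a 99% CI each time, about 99% of those intervals would contain the true population parameter.

For this specific interval (0.138, 0.181):
- Midpoint (point estimate): 0.1595
- Margin of error: 0.0215

The correct interpretation is the one stating confidence that the true parameter lies in the interval — option D.

D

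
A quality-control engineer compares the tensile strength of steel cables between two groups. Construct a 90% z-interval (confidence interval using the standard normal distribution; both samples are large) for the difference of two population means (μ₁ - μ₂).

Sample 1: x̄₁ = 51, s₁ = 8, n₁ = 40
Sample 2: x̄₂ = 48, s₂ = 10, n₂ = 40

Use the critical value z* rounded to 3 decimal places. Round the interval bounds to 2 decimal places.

Both samples are large (n₁ = 40 ≥ 30, n₂ = 40 ≥ 30), so a z-interval for the difference of means applies.

Point estimate: x̄₁ - x̄₂ = 51 - 48 = 3

Standard error: SE = √(s₁²/n₁ + s₂²/n₂)
= √(8²/40 + 10²/40)
= √(1.600000 + 2.500000)
= 2.024846

For 90% confidence, z* = 1.645 (from standard normal table)
Margin of error: E = z* × SE = 1.645 × 2.024846 = 3.3309

Z-interval: (x̄₁ - x̄₂) ± E = 3 ± 3.3309 = (-0.3309, 6.3309)

Rounded to 2 decimal places:

(-0.33, 6.33)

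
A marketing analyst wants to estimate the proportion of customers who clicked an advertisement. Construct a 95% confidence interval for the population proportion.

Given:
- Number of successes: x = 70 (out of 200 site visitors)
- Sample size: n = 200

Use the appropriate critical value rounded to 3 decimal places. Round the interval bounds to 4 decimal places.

Sample proportion: p̂ = 70/200 = 0.350000

Check conditions for normal approximation:
  np̂ = 70 ≥ 10 ✓
  n(1-p̂) = 130 ≥ 10 ✓

The sample is large enough, so use a z-interval (normal approximation) for the proportion.

For 95% confidence, z* = 1.96 (from standard normal table)

Standard error: SE = √(p̂(1-p̂)/n) = √(0.350000×0.650000/200) = 0.03372684

Margin of error: E = z* × SE = 1.96 × 0.03372684 = 0.066105

Z-interval: p̂ ± E = 0.350000 ± 0.066105 = (0.283895, 0.416105)

Rounded to 4 decimal places:

(0.2839, 0.4161)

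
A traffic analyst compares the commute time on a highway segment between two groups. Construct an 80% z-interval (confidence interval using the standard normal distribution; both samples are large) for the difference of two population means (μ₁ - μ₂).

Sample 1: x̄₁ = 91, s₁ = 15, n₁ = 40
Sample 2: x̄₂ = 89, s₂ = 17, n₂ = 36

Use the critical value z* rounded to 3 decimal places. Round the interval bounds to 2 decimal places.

Both samples are large (n₁ = 40 ≥ 30, n₂ = 36 ≥ 30), so a z-interval for the difference of means applies.

Point estimate: x̄₁ - x̄₂ = 91 - 89 = 2

Standard error: SE = √(s₁²/n₁ + s₂²/n₂)
= √(15²/40 + 17²/36)
= √(5.625000 + 8.027778)
= 3.694967

For 80% confidence, z* = 1.282 (from standard normal table)
Margin of error: E = z* × SE = 1.282 × 3.694967 = 4.7369

Z-interval: (x̄₁ - x̄₂) ± E = 2 ± 4.7369 = (-2.7369, 6.7369)

Rounded to 2 decimal places:

(-2.74, 6.74)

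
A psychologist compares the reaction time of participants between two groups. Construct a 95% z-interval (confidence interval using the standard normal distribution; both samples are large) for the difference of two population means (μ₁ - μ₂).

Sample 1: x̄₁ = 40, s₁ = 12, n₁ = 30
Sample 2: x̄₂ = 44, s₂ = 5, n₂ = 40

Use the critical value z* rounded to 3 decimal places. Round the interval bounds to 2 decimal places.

Both samples are large (n₁ = 30 ≥ 30, n₂ = 40 ≥ 30), so a z-interval for the difference of means applies.

Point estimate: x̄₁ - x̄₂ = 40 - 44 = -4

Standard error: SE = √(s₁²/n₁ + s₂²/n₂)
= √(12²/30 + 5²/40)
= √(4.800000 + 0.625000)
= 2.329163

For 95% confidence, z* = 1.96 (from standard normal table)
Margin of error: E = z* × SE = 1.96 × 2.329163 = 4.5652

Z-interval: (x̄₁ - x̄₂) ± E = -4 ± 4.5652 = (-8.5652, 0.5652)

Rounded to 2 decimal places:

(-8.57, 0.57)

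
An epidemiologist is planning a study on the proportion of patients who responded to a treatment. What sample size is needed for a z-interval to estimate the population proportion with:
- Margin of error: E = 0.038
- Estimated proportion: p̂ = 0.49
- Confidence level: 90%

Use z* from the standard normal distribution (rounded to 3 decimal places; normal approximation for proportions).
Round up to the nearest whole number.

Using z* for proportion z-interval (normal approximation).

For 90% confidence, z* = 1.645 (from standard normal table)

Sample size formula for proportion z-interval: n = z*²p̂(1-p̂)/E²

n = 1.645² × 0.49 × 0.51 / 0.038²
  = 2.706025 × 0.2499 / 0.001444
  = 468.3072

Round up to the nearest whole number: n = 469

469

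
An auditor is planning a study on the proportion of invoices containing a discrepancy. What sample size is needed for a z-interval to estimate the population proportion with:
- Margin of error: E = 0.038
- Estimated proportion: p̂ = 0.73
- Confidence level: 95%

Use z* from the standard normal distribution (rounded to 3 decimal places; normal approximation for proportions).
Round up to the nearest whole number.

Using z* for proportion z-interval (normal approximation).

For 95% confidence, z* = 1.96 (from standard normal table)

Sample size formula for proportion z-interval: n = z*²p̂(1-p̂)/E²

n = 1.96² × 0.73 × 0.27 / 0.038²
  = 3.8416 × 0.1971 / 0.001444
  = 524.3624

Round up to the nearest whole number: n = 525

525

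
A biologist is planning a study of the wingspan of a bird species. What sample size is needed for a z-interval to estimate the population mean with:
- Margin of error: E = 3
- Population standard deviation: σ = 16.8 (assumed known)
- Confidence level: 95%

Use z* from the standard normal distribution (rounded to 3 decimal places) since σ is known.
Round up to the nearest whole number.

Using z* since population σ is known (z-interval formula).

For 95% confidence, z* = 1.96 (from standard normal table)

Sample size formula for z-interval: n = (z*σ/E)²

n = (1.96 × 16.8 / 3)²
  = (10.976000)²
  = 120.4726

Round up to the nearest whole number: n = 121

121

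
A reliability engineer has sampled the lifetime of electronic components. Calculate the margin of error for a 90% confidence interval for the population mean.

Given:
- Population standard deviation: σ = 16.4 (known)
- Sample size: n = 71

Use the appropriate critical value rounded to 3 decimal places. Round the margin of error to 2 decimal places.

The population standard deviation σ is known, so use the z-interval margin of error formula.

For 90% confidence, z* = 1.645 (from standard normal table)

Margin of error formula for z-interval: E = z* × σ/√n

E = 1.645 × 16.4/√71
  = 1.645 × 1.946322
  = 3.2017

Rounded to 2 decimal places:

3.20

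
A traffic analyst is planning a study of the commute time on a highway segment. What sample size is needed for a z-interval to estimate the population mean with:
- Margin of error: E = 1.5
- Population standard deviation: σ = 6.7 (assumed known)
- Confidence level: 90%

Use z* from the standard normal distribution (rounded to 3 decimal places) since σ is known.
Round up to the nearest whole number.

Using z* since population σ is known (z-interval formula).

For 90% confidence, z* = 1.645 (from standard normal table)

Sample size formula for z-interval: n = (z*σ/E)²

n = (1.645 × 6.7 / 1.5)²
  = (7.347667)²
  = 53.9882

Round up to the nearest whole number: n = 54

54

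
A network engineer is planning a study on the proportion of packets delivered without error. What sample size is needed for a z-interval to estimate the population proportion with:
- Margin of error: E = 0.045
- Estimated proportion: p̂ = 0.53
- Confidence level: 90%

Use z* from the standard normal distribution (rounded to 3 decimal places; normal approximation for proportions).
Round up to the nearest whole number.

Using z* for proportion z-interval (normal approximation).

For 90% confidence, z* = 1.645 (from standard normal table)

Sample size formula for proportion z-interval: n = z*²p̂(1-p̂)/E²

n = 1.645² × 0.53 × 0.47 / 0.045²
  = 2.706025 × 0.2491 / 0.002025
  = 332.8745

Round up to the nearest whole number: n = 333

333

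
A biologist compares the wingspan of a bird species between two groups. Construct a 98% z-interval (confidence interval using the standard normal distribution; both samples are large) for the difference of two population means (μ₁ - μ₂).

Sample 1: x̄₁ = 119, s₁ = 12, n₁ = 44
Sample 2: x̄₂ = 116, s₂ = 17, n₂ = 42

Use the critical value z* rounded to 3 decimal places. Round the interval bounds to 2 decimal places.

Both samples are large (n₁ = 44 ≥ 30, n₂ = 42 ≥ 30), so a z-interval for the difference of means applies.

Point estimate: x̄₁ - x̄₂ = 119 - 116 = 3

Standard error: SE = √(s₁²/n₁ + s₂²/n₂)
= √(12²/44 + 17²/42)
= √(3.272727 + 6.880952)
= 3.186484

For 98% confidence, z* = 2.326 (from standard normal table)
Margin of error: E = z* × SE = 2.326 × 3.186484 = 7.4118

Z-interval: (x̄₁ - x̄₂) ± E = 3 ± 7.4118 = (-4.4118, 10.4118)

Rounded to 2 decimal places:

(-4.41, 10.41)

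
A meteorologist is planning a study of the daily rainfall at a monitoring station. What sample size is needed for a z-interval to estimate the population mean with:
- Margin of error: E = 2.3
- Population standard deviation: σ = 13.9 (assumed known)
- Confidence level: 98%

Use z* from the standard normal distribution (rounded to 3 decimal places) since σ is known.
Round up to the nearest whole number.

Using z* since population σ is known (z-interval formula).

For 98% confidence, z* = 2.326 (from standard normal table)

Sample size formula for z-interval: n = (z*σ/E)²

n = (2.326 × 13.9 / 2.3)²
  = (14.057130)²
  = 197.6029

Round up to the nearest whole number: n = 198

198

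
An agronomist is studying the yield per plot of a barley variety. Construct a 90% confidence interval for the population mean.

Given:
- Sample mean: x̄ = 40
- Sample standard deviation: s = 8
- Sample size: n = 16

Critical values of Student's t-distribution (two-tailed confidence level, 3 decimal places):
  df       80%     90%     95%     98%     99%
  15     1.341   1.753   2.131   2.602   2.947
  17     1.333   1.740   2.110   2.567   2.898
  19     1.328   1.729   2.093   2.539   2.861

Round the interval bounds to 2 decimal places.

The population standard deviation σ is unknown (only the sample standard deviation s is given), so use a t-interval with df = n - 1 = 16 - 1 = 15.

For 90% confidence with df = 15, t* = 1.753 (from t-table)

Standard error: SE = s/√n = 8/√16 = 2.000000

Margin of error: E = t* × SE = 1.753 × 2.000000 = 3.5060

T-interval: x̄ ± E = 40 ± 3.5060 = (36.4940, 43.5060)

Rounded to 2 decimal places:

(36.49, 43.51)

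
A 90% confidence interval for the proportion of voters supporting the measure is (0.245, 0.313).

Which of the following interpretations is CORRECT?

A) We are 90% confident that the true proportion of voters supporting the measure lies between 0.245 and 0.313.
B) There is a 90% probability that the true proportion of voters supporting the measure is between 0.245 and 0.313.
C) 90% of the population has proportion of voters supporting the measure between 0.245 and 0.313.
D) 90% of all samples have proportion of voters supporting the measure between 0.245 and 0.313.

A confidence interval represents our confidence in the procedure, not a probability statement about the parameter.

Key concept: If we repeated this sampling process many times and computed a 90% CI each time, about 90% of those intervals would contain the true population parameter.

For this specific interval (0.245, 0.313):
- Midpoint (point estimate): 0.279
- Margin of error: 0.034

The correct interpretation is the one stating confidence that the true parameter lies in the interval — option A.

A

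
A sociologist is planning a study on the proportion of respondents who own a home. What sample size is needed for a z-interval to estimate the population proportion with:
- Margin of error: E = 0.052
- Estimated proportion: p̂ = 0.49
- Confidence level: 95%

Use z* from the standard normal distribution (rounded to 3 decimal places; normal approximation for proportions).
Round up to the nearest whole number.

Using z* for proportion z-interval (normal approximation).

For 95% confidence, z* = 1.96 (from standard normal table)

Sample size formula for proportion z-interval: n = z*²p̂(1-p̂)/E²

n = 1.96² × 0.49 × 0.51 / 0.052²
  = 3.8416 × 0.2499 / 0.002704
  = 355.0354

Round up to the nearest whole number: n = 356

356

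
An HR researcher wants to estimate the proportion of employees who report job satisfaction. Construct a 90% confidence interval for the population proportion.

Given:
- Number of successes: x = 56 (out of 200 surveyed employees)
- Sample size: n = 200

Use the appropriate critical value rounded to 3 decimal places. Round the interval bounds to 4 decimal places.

Sample proportion: p̂ = 56/200 = 0.280000

Check conditions for normal approximation:
  np̂ = 56 ≥ 10 ✓
  n(1-p̂) = 144 ≥ 10 ✓

The sample is large enough, so use a z-interval (normal approximation) for the proportion.

For 90% confidence, z* = 1.645 (from standard normal table)

Standard error: SE = √(p̂(1-p̂)/n) = √(0.280000×0.720000/200) = 0.03174902

Margin of error: E = z* × SE = 1.645 × 0.03174902 = 0.052227

Z-interval: p̂ ± E = 0.280000 ± 0.052227 = (0.227773, 0.332227)

Rounded to 4 decimal places:

(0.2278, 0.3322)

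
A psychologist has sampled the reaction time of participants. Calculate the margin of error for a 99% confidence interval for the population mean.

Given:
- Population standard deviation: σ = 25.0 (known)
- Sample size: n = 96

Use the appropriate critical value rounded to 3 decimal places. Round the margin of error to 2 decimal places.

The population standard deviation σ is known, so use the z-interval margin of error formula.

For 99% confidence, z* = 2.576 (from standard normal table)

Margin of error formula for z-interval: E = z* × σ/√n

E = 2.576 × 25.0/√96
  = 2.576 × 2.551552
  = 6.5728

Rounded to 2 decimal places:

6.57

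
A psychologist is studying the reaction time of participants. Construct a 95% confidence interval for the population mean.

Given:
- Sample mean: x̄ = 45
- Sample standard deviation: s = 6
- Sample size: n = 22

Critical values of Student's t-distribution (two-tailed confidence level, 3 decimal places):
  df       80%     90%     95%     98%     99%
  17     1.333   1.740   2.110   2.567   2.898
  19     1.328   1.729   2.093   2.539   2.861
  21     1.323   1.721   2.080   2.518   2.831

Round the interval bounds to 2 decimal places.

The population standard deviation σ is unknown (only the sample standard deviation s is given), so use a t-interval with df = n - 1 = 22 - 1 = 21.

For 95% confidence with df = 21, t* = 2.080 (from t-table)

Standard error: SE = s/√n = 6/√22 = 1.279204

Margin of error: E = t* × SE = 2.080 × 1.279204 = 2.6607

T-interval: x̄ ± E = 45 ± 2.6607 = (42.3393, 47.6607)

Rounded to 2 decimal places:

(42.34, 47.66)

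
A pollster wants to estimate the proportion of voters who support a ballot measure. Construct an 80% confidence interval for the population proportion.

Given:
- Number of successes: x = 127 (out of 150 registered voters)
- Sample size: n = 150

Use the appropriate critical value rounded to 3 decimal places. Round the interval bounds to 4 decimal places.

Sample proportion: p̂ = 127/150 = 0.846667

Check conditions for normal approximation:
  np̂ = 127 ≥ 10 ✓
  n(1-p̂) = 23 ≥ 10 ✓

The sample is large enough, so use a z-interval (normal approximation) for the proportion.

For 80% confidence, z* = 1.282 (from standard normal table)

Standard error: SE = √(p̂(1-p̂)/n) = √(0.846667×0.153333/150) = 0.02941907

Margin of error: E = z* × SE = 1.282 × 0.02941907 = 0.037715

Z-interval: p̂ ± E = 0.846667 ± 0.037715 = (0.808951, 0.884382)

Rounded to 4 decimal places:

(0.8090, 0.8844)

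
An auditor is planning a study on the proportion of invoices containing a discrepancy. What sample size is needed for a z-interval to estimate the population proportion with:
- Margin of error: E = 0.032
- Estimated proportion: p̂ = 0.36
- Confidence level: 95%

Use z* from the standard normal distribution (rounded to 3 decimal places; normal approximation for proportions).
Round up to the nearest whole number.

Using z* for proportion z-interval (normal approximation).

For 95% confidence, z* = 1.96 (from standard normal table)

Sample size formula for proportion z-interval: n = z*²p̂(1-p̂)/E²

n = 1.96² × 0.36 × 0.64 / 0.032²
  = 3.8416 × 0.2304 / 0.001024
  = 864.3600

Round up to the nearest whole number: n = 865

865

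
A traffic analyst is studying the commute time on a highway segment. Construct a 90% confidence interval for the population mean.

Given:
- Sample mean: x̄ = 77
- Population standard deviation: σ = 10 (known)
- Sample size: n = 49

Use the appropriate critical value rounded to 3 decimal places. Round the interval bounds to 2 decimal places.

The population standard deviation σ is known, so use a z-interval (standard normal critical value).

For 90% confidence, z* = 1.645 (from standard normal table)

Standard error: SE = σ/√n = 10/√49 = 1.428571

Margin of error: E = z* × SE = 1.645 × 1.428571 = 2.3500

Z-interval: x̄ ± E = 77 ± 2.3500 = (74.6500, 79.3500)

Rounded to 2 decimal places:

(74.65, 79.35)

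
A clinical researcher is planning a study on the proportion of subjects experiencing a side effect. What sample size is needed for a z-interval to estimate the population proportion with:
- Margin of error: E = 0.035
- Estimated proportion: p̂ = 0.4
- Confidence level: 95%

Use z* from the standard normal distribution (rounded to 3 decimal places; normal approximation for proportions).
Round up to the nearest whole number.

Using z* for proportion z-interval (normal approximation).

For 95% confidence, z* = 1.96 (from standard normal table)

Sample size formula for proportion z-interval: n = z*²p̂(1-p̂)/E²

n = 1.96² × 0.4 × 0.6 / 0.035²
  = 3.8416 × 0.24 / 0.001225
  = 752.6400

Round up to the nearest whole number: n = 753

753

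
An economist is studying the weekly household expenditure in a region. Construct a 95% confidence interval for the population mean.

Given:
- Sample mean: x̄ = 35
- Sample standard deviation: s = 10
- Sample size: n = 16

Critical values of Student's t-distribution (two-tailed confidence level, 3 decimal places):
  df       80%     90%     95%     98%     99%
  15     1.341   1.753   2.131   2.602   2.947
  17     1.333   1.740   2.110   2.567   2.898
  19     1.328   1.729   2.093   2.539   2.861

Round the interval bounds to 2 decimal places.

The population standard deviation σ is unknown (only the sample standard deviation s is given), so use a t-interval with df = n - 1 = 16 - 1 = 15.

For 95% confidence with df = 15, t* = 2.131 (from t-table)

Standard error: SE = s/√n = 10/√16 = 2.500000

Margin of error: E = t* × SE = 2.131 × 2.500000 = 5.3275

T-interval: x̄ ± E = 35 ± 5.3275 = (29.6725, 40.3275)

Rounded to 2 decimal places:

(29.67, 40.33)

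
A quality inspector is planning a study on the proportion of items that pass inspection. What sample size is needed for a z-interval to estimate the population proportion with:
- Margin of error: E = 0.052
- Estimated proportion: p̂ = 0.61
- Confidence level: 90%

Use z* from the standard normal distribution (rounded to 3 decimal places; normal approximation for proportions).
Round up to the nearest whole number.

Using z* for proportion z-interval (normal approximation).

For 90% confidence, z* = 1.645 (from standard normal table)

Sample size formula for proportion z-interval: n = z*²p̂(1-p̂)/E²

n = 1.645² × 0.61 × 0.39 / 0.052²
  = 2.706025 × 0.2379 / 0.002704
  = 238.0782

Round up to the nearest whole number: n = 239

239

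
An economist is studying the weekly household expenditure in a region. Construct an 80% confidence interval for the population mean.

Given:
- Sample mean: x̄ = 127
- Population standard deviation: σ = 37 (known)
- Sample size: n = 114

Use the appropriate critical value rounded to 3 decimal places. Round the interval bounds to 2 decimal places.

The population standard deviation σ is known, so use a z-interval (standard normal critical value).

For 80% confidence, z* = 1.282 (from standard normal table)

Standard error: SE = σ/√n = 37/√114 = 3.465368

Margin of error: E = z* × SE = 1.282 × 3.465368 = 4.4426

Z-interval: x̄ ± E = 127 ± 4.4426 = (122.5574, 131.4426)

Rounded to 2 decimal places:

(122.56, 131.44)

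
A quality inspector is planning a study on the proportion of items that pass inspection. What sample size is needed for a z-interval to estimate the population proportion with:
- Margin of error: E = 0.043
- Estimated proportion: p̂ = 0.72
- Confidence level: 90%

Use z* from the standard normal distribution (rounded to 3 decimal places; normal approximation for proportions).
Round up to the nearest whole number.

Using z* for proportion z-interval (normal approximation).

For 90% confidence, z* = 1.645 (from standard normal table)

Sample size formula for proportion z-interval: n = z*²p̂(1-p̂)/E²

n = 1.645² × 0.72 × 0.28 / 0.043²
  = 2.706025 × 0.2016 / 0.001849
  = 295.0431

Round up to the nearest whole number: n = 296

296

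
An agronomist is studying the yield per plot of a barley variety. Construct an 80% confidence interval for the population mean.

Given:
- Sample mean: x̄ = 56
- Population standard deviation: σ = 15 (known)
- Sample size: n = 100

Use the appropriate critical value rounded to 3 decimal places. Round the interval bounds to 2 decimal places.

The population standard deviation σ is known, so use a z-interval (standard normal critical value).

For 80% confidence, z* = 1.282 (from standard normal table)

Standard error: SE = σ/√n = 15/√100 = 1.500000

Margin of error: E = z* × SE = 1.282 × 1.500000 = 1.9230

Z-interval: x̄ ± E = 56 ± 1.9230 = (54.0770, 57.9230)

Rounded to 2 decimal places:

(54.08, 57.92)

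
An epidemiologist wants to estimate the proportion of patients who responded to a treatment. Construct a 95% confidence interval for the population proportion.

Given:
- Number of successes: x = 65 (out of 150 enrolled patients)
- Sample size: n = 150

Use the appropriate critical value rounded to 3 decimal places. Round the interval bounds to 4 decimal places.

Sample proportion: p̂ = 65/150 = 0.433333

Check conditions for normal approximation:
  np̂ = 65 ≥ 10 ✓
  n(1-p̂) = 85 ≥ 10 ✓

The sample is large enough, so use a z-interval (normal approximation) for the proportion.

For 95% confidence, z* = 1.96 (from standard normal table)

Standard error: SE = √(p̂(1-p̂)/n) = √(0.433333×0.566667/150) = 0.04046031

Margin of error: E = z* × SE = 1.96 × 0.04046031 = 0.079302

Z-interval: p̂ ± E = 0.433333 ± 0.079302 = (0.354031, 0.512636)

Rounded to 4 decimal places:

(0.3540, 0.5126)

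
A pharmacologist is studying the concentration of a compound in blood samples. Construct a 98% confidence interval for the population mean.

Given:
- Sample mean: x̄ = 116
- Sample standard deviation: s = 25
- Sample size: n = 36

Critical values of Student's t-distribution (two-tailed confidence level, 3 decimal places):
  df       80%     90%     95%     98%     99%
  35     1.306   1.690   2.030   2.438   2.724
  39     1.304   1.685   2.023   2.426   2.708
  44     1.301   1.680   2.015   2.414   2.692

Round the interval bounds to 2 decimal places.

The population standard deviation σ is unknown (only the sample standard deviation s is given), so use a t-interval with df = n - 1 = 36 - 1 = 35.

For 98% confidence with df = 35, t* = 2.438 (from t-table)

Standard error: SE = s/√n = 25/√36 = 4.166667

Margin of error: E = t* × SE = 2.438 × 4.166667 = 10.1583

T-interval: x̄ ± E = 116 ± 10.1583 = (105.8417, 126.1583)

Rounded to 2 decimal places:

(105.84, 126.16)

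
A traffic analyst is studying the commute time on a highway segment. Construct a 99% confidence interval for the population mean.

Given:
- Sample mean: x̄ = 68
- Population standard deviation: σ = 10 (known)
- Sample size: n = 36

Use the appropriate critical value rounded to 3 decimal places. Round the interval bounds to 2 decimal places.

The population standard deviation σ is known, so use a z-interval (standard normal critical value).

For 99% confidence, z* = 2.576 (from standard normal table)

Standard error: SE = σ/√n = 10/√36 = 1.666667

Margin of error: E = z* × SE = 2.576 × 1.666667 = 4.2933

Z-interval: x̄ ± E = 68 ± 4.2933 = (63.7067, 72.2933)

Rounded to 2 decimal places:

(63.71, 72.29)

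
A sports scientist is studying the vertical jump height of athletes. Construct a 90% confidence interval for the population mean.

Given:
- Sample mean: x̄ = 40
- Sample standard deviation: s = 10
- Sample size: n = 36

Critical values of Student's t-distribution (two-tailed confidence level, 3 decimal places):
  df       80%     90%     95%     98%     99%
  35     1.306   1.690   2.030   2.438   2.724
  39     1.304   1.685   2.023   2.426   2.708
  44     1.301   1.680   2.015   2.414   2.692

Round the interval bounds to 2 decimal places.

The population standard deviation σ is unknown (only the sample standard deviation s is given), so use a t-interval with df = n - 1 = 36 - 1 = 35.

For 90% confidence with df = 35, t* = 1.690 (from t-table)

Standard error: SE = s/√n = 10/√36 = 1.666667

Margin of error: E = t* × SE = 1.690 × 1.666667 = 2.8167

T-interval: x̄ ± E = 40 ± 2.8167 = (37.1833, 42.8167)

Rounded to 2 decimal places:

(37.18, 42.82)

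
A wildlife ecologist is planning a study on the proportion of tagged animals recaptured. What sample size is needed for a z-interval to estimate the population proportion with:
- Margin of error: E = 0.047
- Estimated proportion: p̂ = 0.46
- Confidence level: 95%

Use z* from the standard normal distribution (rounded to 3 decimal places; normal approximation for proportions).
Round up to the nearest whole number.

Using z* for proportion z-interval (normal approximation).

For 95% confidence, z* = 1.96 (from standard normal table)

Sample size formula for proportion z-interval: n = z*²p̂(1-p̂)/E²

n = 1.96² × 0.46 × 0.54 / 0.047²
  = 3.8416 × 0.2484 / 0.002209
  = 431.9844

Round up to the nearest whole number: n = 432

432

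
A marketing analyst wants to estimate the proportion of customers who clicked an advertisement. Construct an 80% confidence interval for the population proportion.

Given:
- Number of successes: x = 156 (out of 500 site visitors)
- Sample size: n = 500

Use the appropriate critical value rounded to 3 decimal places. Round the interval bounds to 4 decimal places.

Sample proportion: p̂ = 156/500 = 0.312000

Check conditions for normal approximation:
  np̂ = 156 ≥ 10 ✓
  n(1-p̂) = 344 ≥ 10 ✓

The sample is large enough, so use a z-interval (normal approximation) for the proportion.

For 80% confidence, z* = 1.282 (from standard normal table)

Standard error: SE = √(p̂(1-p̂)/n) = √(0.312000×0.688000/500) = 0.02071985

Margin of error: E = z* × SE = 1.282 × 0.02071985 = 0.026563

Z-interval: p̂ ± E = 0.312000 ± 0.026563 = (0.285437, 0.338563)

Rounded to 4 decimal places:

(0.2854, 0.3386)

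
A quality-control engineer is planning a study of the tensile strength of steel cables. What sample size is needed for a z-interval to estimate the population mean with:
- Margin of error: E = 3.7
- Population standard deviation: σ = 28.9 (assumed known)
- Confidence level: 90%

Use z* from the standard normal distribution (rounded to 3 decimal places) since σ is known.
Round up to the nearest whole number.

Using z* since population σ is known (z-interval formula).

For 90% confidence, z* = 1.645 (from standard normal table)

Sample size formula for z-interval: n = (z*σ/E)²

n = (1.645 × 28.9 / 3.7)²
  = (12.848784)²
  = 165.0912

Round up to the nearest whole number: n = 166

166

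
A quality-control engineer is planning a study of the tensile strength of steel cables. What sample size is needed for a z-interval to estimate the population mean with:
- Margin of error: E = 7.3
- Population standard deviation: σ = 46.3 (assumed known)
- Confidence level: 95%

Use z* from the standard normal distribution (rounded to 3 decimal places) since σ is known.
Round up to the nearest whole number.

Using z* since population σ is known (z-interval formula).

For 95% confidence, z* = 1.96 (from standard normal table)

Sample size formula for z-interval: n = (z*σ/E)²

n = (1.96 × 46.3 / 7.3)²
  = (12.431233)²
  = 154.5356

Round up to the nearest whole number: n = 155

155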